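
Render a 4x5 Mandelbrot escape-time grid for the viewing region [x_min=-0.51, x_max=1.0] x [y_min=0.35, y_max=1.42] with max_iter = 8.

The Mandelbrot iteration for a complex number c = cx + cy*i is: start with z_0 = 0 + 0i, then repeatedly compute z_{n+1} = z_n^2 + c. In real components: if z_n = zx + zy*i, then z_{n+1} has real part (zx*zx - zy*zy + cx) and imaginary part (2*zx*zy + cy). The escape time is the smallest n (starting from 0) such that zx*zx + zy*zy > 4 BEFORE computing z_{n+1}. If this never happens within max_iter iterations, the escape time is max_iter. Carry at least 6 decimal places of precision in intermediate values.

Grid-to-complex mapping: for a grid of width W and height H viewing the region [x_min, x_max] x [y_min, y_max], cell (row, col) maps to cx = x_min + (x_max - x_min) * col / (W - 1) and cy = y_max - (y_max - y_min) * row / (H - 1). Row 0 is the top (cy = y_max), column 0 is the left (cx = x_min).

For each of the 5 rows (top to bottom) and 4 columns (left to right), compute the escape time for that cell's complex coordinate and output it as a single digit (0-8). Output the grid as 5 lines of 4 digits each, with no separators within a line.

(row=0, col=0): c = -0.5100 + 1.4200i → escape time 2
(row=0, col=1): c = -0.0067 + 1.4200i → escape time 2
(row=0, col=2): c = 0.4967 + 1.4200i → escape time 2
(row=0, col=3): c = 1.0000 + 1.4200i → escape time 2
(row=1, col=0): c = -0.5100 + 1.1525i → escape time 3
(row=1, col=1): c = -0.0067 + 1.1525i → escape time 4
(row=1, col=2): c = 0.4967 + 1.1525i → escape time 2
(row=1, col=3): c = 1.0000 + 1.1525i → escape time 2
(row=2, col=0): c = -0.5100 + 0.8850i → escape time 4
(row=2, col=1): c = -0.0067 + 0.8850i → escape time 8
(row=2, col=2): c = 0.4967 + 0.8850i → escape time 3
(row=2, col=3): c = 1.0000 + 0.8850i → escape time 2
(row=3, col=0): c = -0.5100 + 0.6175i → escape time 8
(row=3, col=1): c = -0.0067 + 0.6175i → escape time 8
(row=3, col=2): c = 0.4967 + 0.6175i → escape time 4
(row=3, col=3): c = 1.0000 + 0.6175i → escape time 2
(row=4, col=0): c = -0.5100 + 0.3500i → escape time 8
(row=4, col=1): c = -0.0067 + 0.3500i → escape time 8
(row=4, col=2): c = 0.4967 + 0.3500i → escape time 6
(row=4, col=3): c = 1.0000 + 0.3500i → escape time 2

Answer: 2222
3422
4832
8842
8862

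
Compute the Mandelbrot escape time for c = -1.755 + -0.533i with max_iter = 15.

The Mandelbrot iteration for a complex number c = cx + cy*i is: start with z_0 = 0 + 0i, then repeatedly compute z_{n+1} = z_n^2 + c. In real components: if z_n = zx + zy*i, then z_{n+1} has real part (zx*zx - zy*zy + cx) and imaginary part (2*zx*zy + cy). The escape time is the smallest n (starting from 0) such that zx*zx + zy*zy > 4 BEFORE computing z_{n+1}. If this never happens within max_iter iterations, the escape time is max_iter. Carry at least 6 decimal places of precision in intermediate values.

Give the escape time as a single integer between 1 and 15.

z_0 = 0 + 0i, c = -1.7550 + -0.5330i
Iter 1: z = -1.7550 + -0.5330i, |z|^2 = 3.3641
Iter 2: z = 1.0409 + 1.3378i, |z|^2 = 2.8733
Iter 3: z = -2.4612 + 2.2522i, |z|^2 = 11.1301
Escaped at iteration 3

Answer: 3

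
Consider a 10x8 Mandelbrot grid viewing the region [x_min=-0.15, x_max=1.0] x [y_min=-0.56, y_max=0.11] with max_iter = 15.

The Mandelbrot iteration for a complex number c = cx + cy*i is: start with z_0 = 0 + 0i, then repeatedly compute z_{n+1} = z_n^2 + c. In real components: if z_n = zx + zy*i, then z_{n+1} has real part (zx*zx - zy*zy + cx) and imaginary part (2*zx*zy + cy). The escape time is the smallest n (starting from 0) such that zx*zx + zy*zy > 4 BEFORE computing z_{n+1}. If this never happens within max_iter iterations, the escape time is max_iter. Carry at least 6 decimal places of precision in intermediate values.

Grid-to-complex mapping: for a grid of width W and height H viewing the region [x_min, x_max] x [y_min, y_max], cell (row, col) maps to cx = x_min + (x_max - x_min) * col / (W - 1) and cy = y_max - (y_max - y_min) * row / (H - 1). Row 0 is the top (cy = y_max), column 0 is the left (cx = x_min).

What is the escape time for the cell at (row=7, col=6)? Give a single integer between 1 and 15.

Answer: 3

Derivation:
z_0 = 0 + 0i, c = 0.6167 + -0.5600i
Iter 1: z = 0.6167 + -0.5600i, |z|^2 = 0.6939
Iter 2: z = 0.6833 + -1.2507i, |z|^2 = 2.0311
Iter 3: z = -0.4805 + -2.2693i, |z|^2 = 5.3805
Escaped at iteration 3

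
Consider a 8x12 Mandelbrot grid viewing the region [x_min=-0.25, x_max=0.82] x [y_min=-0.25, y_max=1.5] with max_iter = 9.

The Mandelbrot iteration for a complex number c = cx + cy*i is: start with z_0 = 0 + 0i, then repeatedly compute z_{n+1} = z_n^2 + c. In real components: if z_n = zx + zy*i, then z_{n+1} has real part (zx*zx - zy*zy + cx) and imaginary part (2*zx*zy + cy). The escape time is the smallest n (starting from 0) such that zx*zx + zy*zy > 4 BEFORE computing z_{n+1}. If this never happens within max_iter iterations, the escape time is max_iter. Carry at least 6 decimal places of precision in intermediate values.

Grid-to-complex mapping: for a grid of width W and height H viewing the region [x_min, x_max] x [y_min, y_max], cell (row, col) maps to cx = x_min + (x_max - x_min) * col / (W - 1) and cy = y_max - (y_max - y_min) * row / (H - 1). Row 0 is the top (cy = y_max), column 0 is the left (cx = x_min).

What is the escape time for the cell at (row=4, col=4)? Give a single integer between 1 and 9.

z_0 = 0 + 0i, c = 0.3614 + 0.8636i
Iter 1: z = 0.3614 + 0.8636i, |z|^2 = 0.8765
Iter 2: z = -0.2538 + 1.4879i, |z|^2 = 2.2783
Iter 3: z = -1.7881 + 0.1083i, |z|^2 = 3.2089
Iter 4: z = 3.5469 + 0.4762i, |z|^2 = 12.8070
Escaped at iteration 4

Answer: 4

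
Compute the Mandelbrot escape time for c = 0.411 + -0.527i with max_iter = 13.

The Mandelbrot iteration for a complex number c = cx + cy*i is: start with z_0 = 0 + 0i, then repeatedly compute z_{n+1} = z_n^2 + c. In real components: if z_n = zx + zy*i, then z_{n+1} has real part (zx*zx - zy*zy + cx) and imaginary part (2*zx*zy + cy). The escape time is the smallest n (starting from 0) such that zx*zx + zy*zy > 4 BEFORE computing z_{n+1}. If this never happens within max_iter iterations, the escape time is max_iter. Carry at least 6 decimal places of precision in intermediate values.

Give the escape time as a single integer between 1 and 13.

Answer: 7

Derivation:
z_0 = 0 + 0i, c = 0.4110 + -0.5270i
Iter 1: z = 0.4110 + -0.5270i, |z|^2 = 0.4466
Iter 2: z = 0.3022 + -0.9602i, |z|^2 = 1.0133
Iter 3: z = -0.4197 + -1.1073i, |z|^2 = 1.4023
Iter 4: z = -0.6391 + 0.4024i, |z|^2 = 0.5703
Iter 5: z = 0.6575 + -1.0413i, |z|^2 = 1.5166
Iter 6: z = -0.2410 + -1.8963i, |z|^2 = 3.6540
Iter 7: z = -3.1268 + 0.3870i, |z|^2 = 9.9266
Escaped at iteration 7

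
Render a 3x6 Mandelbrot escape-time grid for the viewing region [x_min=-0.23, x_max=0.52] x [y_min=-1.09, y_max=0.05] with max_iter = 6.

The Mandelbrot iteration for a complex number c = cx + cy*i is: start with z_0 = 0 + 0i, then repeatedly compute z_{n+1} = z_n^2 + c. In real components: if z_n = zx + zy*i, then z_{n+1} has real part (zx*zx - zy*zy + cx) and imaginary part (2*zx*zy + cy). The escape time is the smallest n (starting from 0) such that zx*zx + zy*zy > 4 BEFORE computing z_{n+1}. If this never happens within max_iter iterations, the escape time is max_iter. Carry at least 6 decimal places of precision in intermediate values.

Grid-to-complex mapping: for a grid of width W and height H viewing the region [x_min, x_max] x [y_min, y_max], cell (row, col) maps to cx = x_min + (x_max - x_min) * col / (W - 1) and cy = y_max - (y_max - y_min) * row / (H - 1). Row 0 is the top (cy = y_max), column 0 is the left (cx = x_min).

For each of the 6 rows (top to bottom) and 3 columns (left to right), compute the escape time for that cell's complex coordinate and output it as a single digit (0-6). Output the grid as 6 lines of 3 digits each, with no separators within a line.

(row=0, col=0): c = -0.2300 + 0.0500i → escape time 6
(row=0, col=1): c = 0.1450 + 0.0500i → escape time 6
(row=0, col=2): c = 0.5200 + 0.0500i → escape time 5
(row=1, col=0): c = -0.2300 + -0.1780i → escape time 6
(row=1, col=1): c = 0.1450 + -0.1780i → escape time 6
(row=1, col=2): c = 0.5200 + -0.1780i → escape time 5
(row=2, col=0): c = -0.2300 + -0.4060i → escape time 6
(row=2, col=1): c = 0.1450 + -0.4060i → escape time 6
(row=2, col=2): c = 0.5200 + -0.4060i → escape time 5
(row=3, col=0): c = -0.2300 + -0.6340i → escape time 6
(row=3, col=1): c = 0.1450 + -0.6340i → escape time 6
(row=3, col=2): c = 0.5200 + -0.6340i → escape time 4
(row=4, col=0): c = -0.2300 + -0.8620i → escape time 6
(row=4, col=1): c = 0.1450 + -0.8620i → escape time 5
(row=4, col=2): c = 0.5200 + -0.8620i → escape time 3
(row=5, col=0): c = -0.2300 + -1.0900i → escape time 6
(row=5, col=1): c = 0.1450 + -1.0900i → escape time 4
(row=5, col=2): c = 0.5200 + -1.0900i → escape time 2

Answer: 665
665
665
664
653
642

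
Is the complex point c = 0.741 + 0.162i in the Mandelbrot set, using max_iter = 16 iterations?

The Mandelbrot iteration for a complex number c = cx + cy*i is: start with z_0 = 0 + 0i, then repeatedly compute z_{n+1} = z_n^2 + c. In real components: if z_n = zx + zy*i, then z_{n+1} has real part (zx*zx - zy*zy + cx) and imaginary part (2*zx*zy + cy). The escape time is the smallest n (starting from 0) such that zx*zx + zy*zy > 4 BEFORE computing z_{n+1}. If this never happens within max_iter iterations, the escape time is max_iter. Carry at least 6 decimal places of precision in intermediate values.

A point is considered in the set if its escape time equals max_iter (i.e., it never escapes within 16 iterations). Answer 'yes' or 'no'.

Answer: no

Derivation:
z_0 = 0 + 0i, c = 0.7410 + 0.1620i
Iter 1: z = 0.7410 + 0.1620i, |z|^2 = 0.5753
Iter 2: z = 1.2638 + 0.4021i, |z|^2 = 1.7590
Iter 3: z = 2.1766 + 1.1783i, |z|^2 = 6.1261
Escaped at iteration 3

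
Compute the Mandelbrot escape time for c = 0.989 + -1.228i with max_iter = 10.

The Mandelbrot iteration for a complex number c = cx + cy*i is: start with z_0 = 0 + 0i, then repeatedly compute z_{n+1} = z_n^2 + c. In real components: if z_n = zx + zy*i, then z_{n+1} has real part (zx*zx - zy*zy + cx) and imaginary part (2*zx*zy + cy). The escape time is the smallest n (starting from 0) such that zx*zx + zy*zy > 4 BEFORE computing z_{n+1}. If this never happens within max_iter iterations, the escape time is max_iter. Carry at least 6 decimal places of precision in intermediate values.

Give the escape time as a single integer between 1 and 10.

z_0 = 0 + 0i, c = 0.9890 + -1.2280i
Iter 1: z = 0.9890 + -1.2280i, |z|^2 = 2.4861
Iter 2: z = 0.4591 + -3.6570i, |z|^2 = 13.5843
Escaped at iteration 2

Answer: 2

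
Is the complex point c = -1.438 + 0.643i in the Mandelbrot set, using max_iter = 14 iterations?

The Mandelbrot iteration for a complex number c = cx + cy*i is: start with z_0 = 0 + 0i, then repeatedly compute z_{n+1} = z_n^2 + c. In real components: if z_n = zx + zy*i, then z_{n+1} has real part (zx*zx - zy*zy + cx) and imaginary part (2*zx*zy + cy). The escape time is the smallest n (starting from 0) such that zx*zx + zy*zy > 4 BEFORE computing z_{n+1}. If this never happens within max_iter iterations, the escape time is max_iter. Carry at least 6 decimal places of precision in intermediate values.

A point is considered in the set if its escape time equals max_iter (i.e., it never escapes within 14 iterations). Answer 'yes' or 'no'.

Answer: no

Derivation:
z_0 = 0 + 0i, c = -1.4380 + 0.6430i
Iter 1: z = -1.4380 + 0.6430i, |z|^2 = 2.4813
Iter 2: z = 0.2164 + -1.2063i, |z|^2 = 1.5019
Iter 3: z = -2.8463 + 0.1209i, |z|^2 = 8.1158
Escaped at iteration 3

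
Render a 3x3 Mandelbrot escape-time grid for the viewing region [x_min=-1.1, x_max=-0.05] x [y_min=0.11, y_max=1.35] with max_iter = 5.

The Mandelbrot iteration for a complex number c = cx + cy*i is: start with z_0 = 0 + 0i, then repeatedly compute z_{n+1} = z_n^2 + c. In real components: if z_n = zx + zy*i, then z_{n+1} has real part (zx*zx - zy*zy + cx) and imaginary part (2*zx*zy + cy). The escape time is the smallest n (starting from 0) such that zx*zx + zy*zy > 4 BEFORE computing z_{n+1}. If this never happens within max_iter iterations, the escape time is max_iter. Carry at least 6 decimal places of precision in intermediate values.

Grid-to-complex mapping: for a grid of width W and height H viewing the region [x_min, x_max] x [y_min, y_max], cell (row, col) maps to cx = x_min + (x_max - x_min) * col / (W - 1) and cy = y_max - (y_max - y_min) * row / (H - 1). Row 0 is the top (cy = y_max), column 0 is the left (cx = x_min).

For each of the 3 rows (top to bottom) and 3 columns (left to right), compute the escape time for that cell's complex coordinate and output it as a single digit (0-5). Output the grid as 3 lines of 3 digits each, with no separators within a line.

Answer: 222
355
555

Derivation:
(row=0, col=0): c = -1.1000 + 1.3500i → escape time 2
(row=0, col=1): c = -0.5750 + 1.3500i → escape time 2
(row=0, col=2): c = -0.0500 + 1.3500i → escape time 2
(row=1, col=0): c = -1.1000 + 0.7300i → escape time 3
(row=1, col=1): c = -0.5750 + 0.7300i → escape time 5
(row=1, col=2): c = -0.0500 + 0.7300i → escape time 5
(row=2, col=0): c = -1.1000 + 0.1100i → escape time 5
(row=2, col=1): c = -0.5750 + 0.1100i → escape time 5
(row=2, col=2): c = -0.0500 + 0.1100i → escape time 5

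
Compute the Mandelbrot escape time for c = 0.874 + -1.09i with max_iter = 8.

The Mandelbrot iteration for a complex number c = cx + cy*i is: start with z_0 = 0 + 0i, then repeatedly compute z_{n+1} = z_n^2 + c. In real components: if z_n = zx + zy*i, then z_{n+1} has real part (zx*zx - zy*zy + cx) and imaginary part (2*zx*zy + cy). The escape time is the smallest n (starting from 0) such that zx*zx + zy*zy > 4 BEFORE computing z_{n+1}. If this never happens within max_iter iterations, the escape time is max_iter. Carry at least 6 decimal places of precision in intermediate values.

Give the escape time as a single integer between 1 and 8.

Answer: 2

Derivation:
z_0 = 0 + 0i, c = 0.8740 + -1.0900i
Iter 1: z = 0.8740 + -1.0900i, |z|^2 = 1.9520
Iter 2: z = 0.4498 + -2.9953i, |z|^2 = 9.1742
Escaped at iteration 2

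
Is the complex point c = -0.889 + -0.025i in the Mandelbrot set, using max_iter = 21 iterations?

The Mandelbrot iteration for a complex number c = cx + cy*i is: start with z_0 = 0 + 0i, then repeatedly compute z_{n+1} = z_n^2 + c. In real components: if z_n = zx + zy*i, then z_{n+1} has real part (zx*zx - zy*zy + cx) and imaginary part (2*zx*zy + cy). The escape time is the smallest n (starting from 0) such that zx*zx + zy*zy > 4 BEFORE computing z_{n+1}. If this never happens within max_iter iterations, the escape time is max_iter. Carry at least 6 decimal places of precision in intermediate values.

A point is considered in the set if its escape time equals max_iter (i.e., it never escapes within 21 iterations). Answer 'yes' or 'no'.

z_0 = 0 + 0i, c = -0.8890 + -0.0250i
Iter 1: z = -0.8890 + -0.0250i, |z|^2 = 0.7909
Iter 2: z = -0.0993 + 0.0195i, |z|^2 = 0.0102
Iter 3: z = -0.8795 + -0.0289i, |z|^2 = 0.7744
Iter 4: z = -0.1163 + 0.0258i, |z|^2 = 0.0142
Iter 5: z = -0.8761 + -0.0310i, |z|^2 = 0.7686
Iter 6: z = -0.1223 + 0.0293i, |z|^2 = 0.0158
Iter 7: z = -0.8749 + -0.0322i, |z|^2 = 0.7665
Iter 8: z = -0.1246 + 0.0313i, |z|^2 = 0.0165
Iter 9: z = -0.8745 + -0.0328i, |z|^2 = 0.7657
Iter 10: z = -0.1254 + 0.0324i, |z|^2 = 0.0168
Iter 11: z = -0.8743 + -0.0331i, |z|^2 = 0.7655
Iter 12: z = -0.1257 + 0.0329i, |z|^2 = 0.0169
Iter 13: z = -0.8743 + -0.0333i, |z|^2 = 0.7655
Iter 14: z = -0.1257 + 0.0332i, |z|^2 = 0.0169
Iter 15: z = -0.8743 + -0.0333i, |z|^2 = 0.7655
Iter 16: z = -0.1257 + 0.0333i, |z|^2 = 0.0169
Iter 17: z = -0.8743 + -0.0334i, |z|^2 = 0.7655
Iter 18: z = -0.1257 + 0.0334i, |z|^2 = 0.0169
Iter 19: z = -0.8743 + -0.0334i, |z|^2 = 0.7655
Iter 20: z = -0.1257 + 0.0334i, |z|^2 = 0.0169
Did not escape in 21 iterations → in set

Answer: yes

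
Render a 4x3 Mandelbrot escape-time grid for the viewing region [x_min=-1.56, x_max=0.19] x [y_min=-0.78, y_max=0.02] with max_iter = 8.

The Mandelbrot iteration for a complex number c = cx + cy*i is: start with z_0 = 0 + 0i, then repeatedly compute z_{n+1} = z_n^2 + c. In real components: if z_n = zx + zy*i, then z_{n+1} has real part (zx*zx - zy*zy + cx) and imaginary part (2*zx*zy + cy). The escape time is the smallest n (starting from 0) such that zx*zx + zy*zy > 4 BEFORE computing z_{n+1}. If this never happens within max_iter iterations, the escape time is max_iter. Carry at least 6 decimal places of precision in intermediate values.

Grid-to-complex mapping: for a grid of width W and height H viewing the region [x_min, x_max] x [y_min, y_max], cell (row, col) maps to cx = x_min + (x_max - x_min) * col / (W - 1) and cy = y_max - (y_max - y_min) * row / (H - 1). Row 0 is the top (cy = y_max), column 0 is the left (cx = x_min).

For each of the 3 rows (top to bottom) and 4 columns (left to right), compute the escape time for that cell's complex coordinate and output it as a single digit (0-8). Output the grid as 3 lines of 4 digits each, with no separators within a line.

(row=0, col=0): c = -1.5600 + 0.0200i → escape time 8
(row=0, col=1): c = -0.9767 + 0.0200i → escape time 8
(row=0, col=2): c = -0.3933 + 0.0200i → escape time 8
(row=0, col=3): c = 0.1900 + 0.0200i → escape time 8
(row=1, col=0): c = -1.5600 + -0.3800i → escape time 4
(row=1, col=1): c = -0.9767 + -0.3800i → escape time 8
(row=1, col=2): c = -0.3933 + -0.3800i → escape time 8
(row=1, col=3): c = 0.1900 + -0.3800i → escape time 8
(row=2, col=0): c = -1.5600 + -0.7800i → escape time 3
(row=2, col=1): c = -0.9767 + -0.7800i → escape time 3
(row=2, col=2): c = -0.3933 + -0.7800i → escape time 6
(row=2, col=3): c = 0.1900 + -0.7800i → escape time 5

Answer: 8888
4888
3365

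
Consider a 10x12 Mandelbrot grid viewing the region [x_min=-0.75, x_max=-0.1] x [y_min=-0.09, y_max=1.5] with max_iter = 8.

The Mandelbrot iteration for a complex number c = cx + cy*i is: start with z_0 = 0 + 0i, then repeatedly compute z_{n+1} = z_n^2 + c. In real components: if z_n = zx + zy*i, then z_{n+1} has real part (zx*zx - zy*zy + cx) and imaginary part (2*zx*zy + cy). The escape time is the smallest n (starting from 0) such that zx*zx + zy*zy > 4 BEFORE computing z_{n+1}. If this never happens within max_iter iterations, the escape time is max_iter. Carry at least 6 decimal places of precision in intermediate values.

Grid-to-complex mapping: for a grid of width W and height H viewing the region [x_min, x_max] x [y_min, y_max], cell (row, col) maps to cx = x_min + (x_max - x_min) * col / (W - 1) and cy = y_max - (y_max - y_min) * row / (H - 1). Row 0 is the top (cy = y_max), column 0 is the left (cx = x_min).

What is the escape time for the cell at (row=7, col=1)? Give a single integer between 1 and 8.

Answer: 8

Derivation:
z_0 = 0 + 0i, c = -0.6778 + 0.4882i
Iter 1: z = -0.6778 + 0.4882i, |z|^2 = 0.6977
Iter 2: z = -0.4567 + -0.1736i, |z|^2 = 0.2387
Iter 3: z = -0.4993 + 0.6467i, |z|^2 = 0.6676
Iter 4: z = -0.8467 + -0.1577i, |z|^2 = 0.7418
Iter 5: z = 0.0143 + 0.7552i, |z|^2 = 0.5705
Iter 6: z = -1.2479 + 0.5098i, |z|^2 = 1.8171
Iter 7: z = 0.6195 + -0.7841i, |z|^2 = 0.9986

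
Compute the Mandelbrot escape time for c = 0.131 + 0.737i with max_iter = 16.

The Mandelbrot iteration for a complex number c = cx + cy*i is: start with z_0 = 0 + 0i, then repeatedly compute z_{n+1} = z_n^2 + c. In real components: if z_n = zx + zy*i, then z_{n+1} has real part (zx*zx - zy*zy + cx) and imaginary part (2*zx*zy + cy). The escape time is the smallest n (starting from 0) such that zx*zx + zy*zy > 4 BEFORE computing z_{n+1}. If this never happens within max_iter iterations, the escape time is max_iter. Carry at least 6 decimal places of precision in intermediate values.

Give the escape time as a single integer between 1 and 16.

Answer: 7

Derivation:
z_0 = 0 + 0i, c = 0.1310 + 0.7370i
Iter 1: z = 0.1310 + 0.7370i, |z|^2 = 0.5603
Iter 2: z = -0.3950 + 0.9301i, |z|^2 = 1.0211
Iter 3: z = -0.5780 + 0.0022i, |z|^2 = 0.3341
Iter 4: z = 0.4651 + 0.7344i, |z|^2 = 0.7558
Iter 5: z = -0.1921 + 1.4202i, |z|^2 = 2.0539
Iter 6: z = -1.8491 + 0.1915i, |z|^2 = 3.4560
Iter 7: z = 3.5137 + 0.0289i, |z|^2 = 12.3468
Escaped at iteration 7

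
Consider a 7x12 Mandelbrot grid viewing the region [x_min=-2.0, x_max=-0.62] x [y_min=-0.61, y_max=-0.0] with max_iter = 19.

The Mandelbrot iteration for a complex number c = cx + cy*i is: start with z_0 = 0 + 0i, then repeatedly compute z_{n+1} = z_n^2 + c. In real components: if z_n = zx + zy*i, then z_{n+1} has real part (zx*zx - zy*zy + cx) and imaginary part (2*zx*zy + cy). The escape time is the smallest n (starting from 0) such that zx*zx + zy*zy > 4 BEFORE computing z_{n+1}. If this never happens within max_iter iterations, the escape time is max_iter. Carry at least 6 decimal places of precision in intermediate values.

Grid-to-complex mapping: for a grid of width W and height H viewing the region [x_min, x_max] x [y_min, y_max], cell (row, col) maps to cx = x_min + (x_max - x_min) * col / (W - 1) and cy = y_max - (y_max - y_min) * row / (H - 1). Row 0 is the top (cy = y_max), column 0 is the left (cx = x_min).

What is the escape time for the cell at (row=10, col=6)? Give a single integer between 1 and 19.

z_0 = 0 + 0i, c = -0.6200 + -0.5545i
Iter 1: z = -0.6200 + -0.5545i, |z|^2 = 0.6919
Iter 2: z = -0.5431 + 0.1331i, |z|^2 = 0.3127
Iter 3: z = -0.3427 + -0.6991i, |z|^2 = 0.6062
Iter 4: z = -0.9913 + -0.0753i, |z|^2 = 0.9883
Iter 5: z = 0.3570 + -0.4052i, |z|^2 = 0.2916
Iter 6: z = -0.6567 + -0.8439i, |z|^2 = 1.1434
Iter 7: z = -0.9008 + 0.5539i, |z|^2 = 1.1181
Iter 8: z = -0.1154 + -1.5523i, |z|^2 = 2.4231
Iter 9: z = -3.0164 + -0.1964i, |z|^2 = 9.1375
Escaped at iteration 9

Answer: 9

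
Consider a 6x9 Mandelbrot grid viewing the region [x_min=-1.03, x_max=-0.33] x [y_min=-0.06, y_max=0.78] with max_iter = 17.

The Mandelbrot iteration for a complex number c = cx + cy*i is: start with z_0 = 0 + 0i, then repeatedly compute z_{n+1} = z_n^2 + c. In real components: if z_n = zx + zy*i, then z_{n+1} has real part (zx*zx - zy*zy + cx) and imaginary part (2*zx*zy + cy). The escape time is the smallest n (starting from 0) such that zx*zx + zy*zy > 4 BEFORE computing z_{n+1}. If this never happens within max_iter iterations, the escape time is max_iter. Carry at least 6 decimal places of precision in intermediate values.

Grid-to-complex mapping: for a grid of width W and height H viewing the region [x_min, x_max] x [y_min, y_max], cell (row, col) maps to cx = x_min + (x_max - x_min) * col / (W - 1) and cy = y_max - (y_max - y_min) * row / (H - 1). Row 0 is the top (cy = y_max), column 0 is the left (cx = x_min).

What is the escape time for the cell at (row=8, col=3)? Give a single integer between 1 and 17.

z_0 = 0 + 0i, c = -0.6100 + -0.0600i
Iter 1: z = -0.6100 + -0.0600i, |z|^2 = 0.3757
Iter 2: z = -0.2415 + 0.0132i, |z|^2 = 0.0585
Iter 3: z = -0.5519 + -0.0664i, |z|^2 = 0.3089
Iter 4: z = -0.3099 + 0.0133i, |z|^2 = 0.0962
Iter 5: z = -0.5142 + -0.0682i, |z|^2 = 0.2690
Iter 6: z = -0.3503 + 0.0101i, |z|^2 = 0.1228
Iter 7: z = -0.4874 + -0.0671i, |z|^2 = 0.2421
Iter 8: z = -0.3769 + 0.0054i, |z|^2 = 0.1421
Iter 9: z = -0.4679 + -0.0641i, |z|^2 = 0.2231
Iter 10: z = -0.3951 + -0.0000i, |z|^2 = 0.1561
Iter 11: z = -0.4539 + -0.0600i, |z|^2 = 0.2096
Iter 12: z = -0.4076 + -0.0056i, |z|^2 = 0.1662
Iter 13: z = -0.4439 + -0.0555i, |z|^2 = 0.2001
Iter 14: z = -0.4160 + -0.0108i, |z|^2 = 0.1732
Iter 15: z = -0.4370 + -0.0511i, |z|^2 = 0.1936
Iter 16: z = -0.4216 + -0.0154i, |z|^2 = 0.1780

Answer: 17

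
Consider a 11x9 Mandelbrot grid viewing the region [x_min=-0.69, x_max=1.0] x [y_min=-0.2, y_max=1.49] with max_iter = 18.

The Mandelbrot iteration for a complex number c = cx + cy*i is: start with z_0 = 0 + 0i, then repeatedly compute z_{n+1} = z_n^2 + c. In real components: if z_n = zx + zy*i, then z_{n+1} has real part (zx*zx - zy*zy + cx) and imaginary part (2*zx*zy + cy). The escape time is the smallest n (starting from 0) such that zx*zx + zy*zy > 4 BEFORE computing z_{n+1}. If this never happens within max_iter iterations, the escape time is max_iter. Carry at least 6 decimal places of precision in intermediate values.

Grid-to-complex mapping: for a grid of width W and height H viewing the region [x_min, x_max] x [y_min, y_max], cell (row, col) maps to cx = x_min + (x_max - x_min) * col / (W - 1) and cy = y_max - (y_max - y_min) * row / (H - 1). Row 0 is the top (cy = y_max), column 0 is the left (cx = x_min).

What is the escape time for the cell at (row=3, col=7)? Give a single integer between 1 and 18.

Answer: 3

Derivation:
z_0 = 0 + 0i, c = 0.4930 + 0.8562i
Iter 1: z = 0.4930 + 0.8562i, |z|^2 = 0.9762
Iter 2: z = 0.0029 + 1.7005i, |z|^2 = 2.8918
Iter 3: z = -2.3987 + 0.8661i, |z|^2 = 6.5040
Escaped at iteration 3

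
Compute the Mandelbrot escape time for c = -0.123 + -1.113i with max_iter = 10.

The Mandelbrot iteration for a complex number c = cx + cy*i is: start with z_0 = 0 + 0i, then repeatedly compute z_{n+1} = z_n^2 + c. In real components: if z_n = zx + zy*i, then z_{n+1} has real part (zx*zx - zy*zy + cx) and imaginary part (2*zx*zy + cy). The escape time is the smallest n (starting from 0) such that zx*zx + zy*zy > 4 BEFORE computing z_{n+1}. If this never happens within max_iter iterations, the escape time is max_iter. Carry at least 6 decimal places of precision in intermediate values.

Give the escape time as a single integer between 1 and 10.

Answer: 5

Derivation:
z_0 = 0 + 0i, c = -0.1230 + -1.1130i
Iter 1: z = -0.1230 + -1.1130i, |z|^2 = 1.2539
Iter 2: z = -1.3466 + -0.8392i, |z|^2 = 2.5177
Iter 3: z = 0.9862 + 1.1472i, |z|^2 = 2.2886
Iter 4: z = -0.4665 + 1.1497i, |z|^2 = 1.5395
Iter 5: z = -1.2272 + -2.1857i, |z|^2 = 6.2834
Escaped at iteration 5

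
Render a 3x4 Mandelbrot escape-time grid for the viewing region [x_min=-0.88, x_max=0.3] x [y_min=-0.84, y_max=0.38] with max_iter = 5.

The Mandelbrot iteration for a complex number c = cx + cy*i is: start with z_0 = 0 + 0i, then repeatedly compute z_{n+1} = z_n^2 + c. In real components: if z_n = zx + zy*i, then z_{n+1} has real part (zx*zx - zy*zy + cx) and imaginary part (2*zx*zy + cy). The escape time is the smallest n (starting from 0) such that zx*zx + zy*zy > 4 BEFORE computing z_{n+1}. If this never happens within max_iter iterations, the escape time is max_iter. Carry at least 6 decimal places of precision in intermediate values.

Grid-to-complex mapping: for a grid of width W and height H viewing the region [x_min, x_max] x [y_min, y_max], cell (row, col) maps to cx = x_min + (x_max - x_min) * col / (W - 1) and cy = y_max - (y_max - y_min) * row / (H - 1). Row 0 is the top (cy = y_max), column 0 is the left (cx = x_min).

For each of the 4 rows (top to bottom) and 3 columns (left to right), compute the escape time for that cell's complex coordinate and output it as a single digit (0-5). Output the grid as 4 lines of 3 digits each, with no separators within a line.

Answer: 555
555
555
454

Derivation:
(row=0, col=0): c = -0.8800 + 0.3800i → escape time 5
(row=0, col=1): c = -0.2900 + 0.3800i → escape time 5
(row=0, col=2): c = 0.3000 + 0.3800i → escape time 5
(row=1, col=0): c = -0.8800 + -0.0267i → escape time 5
(row=1, col=1): c = -0.2900 + -0.0267i → escape time 5
(row=1, col=2): c = 0.3000 + -0.0267i → escape time 5
(row=2, col=0): c = -0.8800 + -0.4333i → escape time 5
(row=2, col=1): c = -0.2900 + -0.4333i → escape time 5
(row=2, col=2): c = 0.3000 + -0.4333i → escape time 5
(row=3, col=0): c = -0.8800 + -0.8400i → escape time 4
(row=3, col=1): c = -0.2900 + -0.8400i → escape time 5
(row=3, col=2): c = 0.3000 + -0.8400i → escape time 4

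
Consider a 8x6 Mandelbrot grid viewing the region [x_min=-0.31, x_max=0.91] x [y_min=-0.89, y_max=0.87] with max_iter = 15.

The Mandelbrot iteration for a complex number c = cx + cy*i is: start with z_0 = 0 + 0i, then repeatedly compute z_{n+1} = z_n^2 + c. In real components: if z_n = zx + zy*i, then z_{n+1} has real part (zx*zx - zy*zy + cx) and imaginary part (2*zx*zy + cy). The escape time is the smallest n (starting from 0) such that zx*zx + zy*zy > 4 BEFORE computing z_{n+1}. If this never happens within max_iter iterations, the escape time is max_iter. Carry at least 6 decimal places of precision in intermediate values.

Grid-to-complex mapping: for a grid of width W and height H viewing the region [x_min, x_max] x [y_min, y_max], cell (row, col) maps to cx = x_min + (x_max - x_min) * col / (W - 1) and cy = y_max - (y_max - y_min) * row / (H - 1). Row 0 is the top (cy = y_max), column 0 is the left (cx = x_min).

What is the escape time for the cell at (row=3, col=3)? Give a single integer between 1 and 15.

Answer: 15

Derivation:
z_0 = 0 + 0i, c = 0.2129 + -0.1860i
Iter 1: z = 0.2129 + -0.1860i, |z|^2 = 0.0799
Iter 2: z = 0.2236 + -0.2652i, |z|^2 = 0.1203
Iter 3: z = 0.1925 + -0.3046i, |z|^2 = 0.1298
Iter 4: z = 0.1572 + -0.3033i, |z|^2 = 0.1167
Iter 5: z = 0.1456 + -0.2813i, |z|^2 = 0.1003
Iter 6: z = 0.1549 + -0.2679i, |z|^2 = 0.0958
Iter 7: z = 0.1651 + -0.2690i, |z|^2 = 0.0996
Iter 8: z = 0.1677 + -0.2748i, |z|^2 = 0.1037
Iter 9: z = 0.1655 + -0.2782i, |z|^2 = 0.1048
Iter 10: z = 0.1628 + -0.2781i, |z|^2 = 0.1038
Iter 11: z = 0.1621 + -0.2766i, |z|^2 = 0.1027
Iter 12: z = 0.1626 + -0.2756i, |z|^2 = 0.1024
Iter 13: z = 0.1633 + -0.2757i, |z|^2 = 0.1027
Iter 14: z = 0.1635 + -0.2760i, |z|^2 = 0.1029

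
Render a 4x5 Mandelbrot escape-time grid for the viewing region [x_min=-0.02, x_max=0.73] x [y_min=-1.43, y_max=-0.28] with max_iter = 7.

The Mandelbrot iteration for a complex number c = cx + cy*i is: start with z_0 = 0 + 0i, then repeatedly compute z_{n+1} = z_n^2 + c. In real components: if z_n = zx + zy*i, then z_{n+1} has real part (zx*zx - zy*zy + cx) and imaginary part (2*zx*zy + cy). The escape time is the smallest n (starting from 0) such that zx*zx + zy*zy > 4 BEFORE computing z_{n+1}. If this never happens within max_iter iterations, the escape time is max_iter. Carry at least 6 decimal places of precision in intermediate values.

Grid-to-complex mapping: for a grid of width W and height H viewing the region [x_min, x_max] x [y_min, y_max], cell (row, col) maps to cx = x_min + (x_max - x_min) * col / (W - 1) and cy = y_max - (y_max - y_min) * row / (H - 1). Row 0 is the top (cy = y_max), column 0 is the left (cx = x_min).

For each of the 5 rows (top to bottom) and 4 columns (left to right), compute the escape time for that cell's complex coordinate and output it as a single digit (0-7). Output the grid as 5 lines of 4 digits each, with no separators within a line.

Answer: 7763
7753
7432
4322
2222

Derivation:
(row=0, col=0): c = -0.0200 + -0.2800i → escape time 7
(row=0, col=1): c = 0.2300 + -0.2800i → escape time 7
(row=0, col=2): c = 0.4800 + -0.2800i → escape time 6
(row=0, col=3): c = 0.7300 + -0.2800i → escape time 3
(row=1, col=0): c = -0.0200 + -0.5675i → escape time 7
(row=1, col=1): c = 0.2300 + -0.5675i → escape time 7
(row=1, col=2): c = 0.4800 + -0.5675i → escape time 5
(row=1, col=3): c = 0.7300 + -0.5675i → escape time 3
(row=2, col=0): c = -0.0200 + -0.8550i → escape time 7
(row=2, col=1): c = 0.2300 + -0.8550i → escape time 4
(row=2, col=2): c = 0.4800 + -0.8550i → escape time 3
(row=2, col=3): c = 0.7300 + -0.8550i → escape time 2
(row=3, col=0): c = -0.0200 + -1.1425i → escape time 4
(row=3, col=1): c = 0.2300 + -1.1425i → escape time 3
(row=3, col=2): c = 0.4800 + -1.1425i → escape time 2
(row=3, col=3): c = 0.7300 + -1.1425i → escape time 2
(row=4, col=0): c = -0.0200 + -1.4300i → escape time 2
(row=4, col=1): c = 0.2300 + -1.4300i → escape time 2
(row=4, col=2): c = 0.4800 + -1.4300i → escape time 2
(row=4, col=3): c = 0.7300 + -1.4300i → escape time 2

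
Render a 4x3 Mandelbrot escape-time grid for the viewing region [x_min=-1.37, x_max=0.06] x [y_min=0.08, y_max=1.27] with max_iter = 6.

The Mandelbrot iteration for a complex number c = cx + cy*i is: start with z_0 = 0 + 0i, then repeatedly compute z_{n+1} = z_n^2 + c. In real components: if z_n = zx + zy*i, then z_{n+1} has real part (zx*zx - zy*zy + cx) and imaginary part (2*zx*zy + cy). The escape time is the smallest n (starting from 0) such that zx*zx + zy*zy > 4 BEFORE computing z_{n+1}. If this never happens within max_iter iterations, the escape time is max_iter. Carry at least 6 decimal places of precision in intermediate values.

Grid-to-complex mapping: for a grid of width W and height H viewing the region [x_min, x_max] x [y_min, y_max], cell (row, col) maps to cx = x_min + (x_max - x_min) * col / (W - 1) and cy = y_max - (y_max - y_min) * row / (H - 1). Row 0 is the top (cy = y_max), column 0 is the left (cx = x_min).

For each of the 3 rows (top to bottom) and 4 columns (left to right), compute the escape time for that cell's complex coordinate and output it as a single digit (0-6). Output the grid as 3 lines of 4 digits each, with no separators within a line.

Answer: 2332
3466
6666

Derivation:
(row=0, col=0): c = -1.3700 + 1.2700i → escape time 2
(row=0, col=1): c = -0.8933 + 1.2700i → escape time 3
(row=0, col=2): c = -0.4167 + 1.2700i → escape time 3
(row=0, col=3): c = 0.0600 + 1.2700i → escape time 2
(row=1, col=0): c = -1.3700 + 0.6750i → escape time 3
(row=1, col=1): c = -0.8933 + 0.6750i → escape time 4
(row=1, col=2): c = -0.4167 + 0.6750i → escape time 6
(row=1, col=3): c = 0.0600 + 0.6750i → escape time 6
(row=2, col=0): c = -1.3700 + 0.0800i → escape time 6
(row=2, col=1): c = -0.8933 + 0.0800i → escape time 6
(row=2, col=2): c = -0.4167 + 0.0800i → escape time 6
(row=2, col=3): c = 0.0600 + 0.0800i → escape time 6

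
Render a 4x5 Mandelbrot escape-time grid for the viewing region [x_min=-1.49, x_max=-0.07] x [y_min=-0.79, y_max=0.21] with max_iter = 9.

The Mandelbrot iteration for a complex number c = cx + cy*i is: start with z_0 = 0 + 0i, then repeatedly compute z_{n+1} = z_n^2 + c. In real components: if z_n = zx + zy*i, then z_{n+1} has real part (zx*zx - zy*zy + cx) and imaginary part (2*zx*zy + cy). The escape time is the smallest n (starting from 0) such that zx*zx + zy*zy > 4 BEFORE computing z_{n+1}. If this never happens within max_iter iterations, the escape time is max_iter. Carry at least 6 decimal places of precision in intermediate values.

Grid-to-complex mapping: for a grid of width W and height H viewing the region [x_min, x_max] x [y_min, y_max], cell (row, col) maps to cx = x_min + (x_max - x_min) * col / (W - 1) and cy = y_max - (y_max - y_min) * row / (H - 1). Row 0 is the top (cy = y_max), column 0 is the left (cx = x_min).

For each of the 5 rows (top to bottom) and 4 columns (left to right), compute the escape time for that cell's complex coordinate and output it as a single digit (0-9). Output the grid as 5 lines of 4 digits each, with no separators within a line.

Answer: 5999
9999
5999
3599
3359

Derivation:
(row=0, col=0): c = -1.4900 + 0.2100i → escape time 5
(row=0, col=1): c = -1.0167 + 0.2100i → escape time 9
(row=0, col=2): c = -0.5433 + 0.2100i → escape time 9
(row=0, col=3): c = -0.0700 + 0.2100i → escape time 9
(row=1, col=0): c = -1.4900 + -0.0400i → escape time 9
(row=1, col=1): c = -1.0167 + -0.0400i → escape time 9
(row=1, col=2): c = -0.5433 + -0.0400i → escape time 9
(row=1, col=3): c = -0.0700 + -0.0400i → escape time 9
(row=2, col=0): c = -1.4900 + -0.2900i → escape time 5
(row=2, col=1): c = -1.0167 + -0.2900i → escape time 9
(row=2, col=2): c = -0.5433 + -0.2900i → escape time 9
(row=2, col=3): c = -0.0700 + -0.2900i → escape time 9
(row=3, col=0): c = -1.4900 + -0.5400i → escape time 3
(row=3, col=1): c = -1.0167 + -0.5400i → escape time 5
(row=3, col=2): c = -0.5433 + -0.5400i → escape time 9
(row=3, col=3): c = -0.0700 + -0.5400i → escape time 9
(row=4, col=0): c = -1.4900 + -0.7900i → escape time 3
(row=4, col=1): c = -1.0167 + -0.7900i → escape time 3
(row=4, col=2): c = -0.5433 + -0.7900i → escape time 5
(row=4, col=3): c = -0.0700 + -0.7900i → escape time 9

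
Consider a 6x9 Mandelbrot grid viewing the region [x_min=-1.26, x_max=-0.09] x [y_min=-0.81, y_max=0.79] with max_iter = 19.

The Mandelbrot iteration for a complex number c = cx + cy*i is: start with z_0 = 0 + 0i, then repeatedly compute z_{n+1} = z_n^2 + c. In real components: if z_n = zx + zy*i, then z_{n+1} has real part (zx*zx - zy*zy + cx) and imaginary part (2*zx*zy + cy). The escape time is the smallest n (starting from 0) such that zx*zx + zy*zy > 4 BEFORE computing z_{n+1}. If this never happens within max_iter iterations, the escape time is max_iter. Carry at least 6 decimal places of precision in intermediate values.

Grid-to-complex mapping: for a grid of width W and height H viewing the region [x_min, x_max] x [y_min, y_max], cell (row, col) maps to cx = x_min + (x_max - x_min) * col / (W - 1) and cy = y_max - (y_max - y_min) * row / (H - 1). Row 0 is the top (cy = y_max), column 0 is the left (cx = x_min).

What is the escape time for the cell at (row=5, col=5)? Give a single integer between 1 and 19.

z_0 = 0 + 0i, c = -0.0900 + -0.2100i
Iter 1: z = -0.0900 + -0.2100i, |z|^2 = 0.0522
Iter 2: z = -0.1260 + -0.1722i, |z|^2 = 0.0455
Iter 3: z = -0.1038 + -0.1666i, |z|^2 = 0.0385
Iter 4: z = -0.1070 + -0.1754i, |z|^2 = 0.0422
Iter 5: z = -0.1093 + -0.1725i, |z|^2 = 0.0417
Iter 6: z = -0.1078 + -0.1723i, |z|^2 = 0.0413
Iter 7: z = -0.1081 + -0.1729i, |z|^2 = 0.0416
Iter 8: z = -0.1082 + -0.1726i, |z|^2 = 0.0415
Iter 9: z = -0.1081 + -0.1726i, |z|^2 = 0.0415
Iter 10: z = -0.1081 + -0.1727i, |z|^2 = 0.0415
Iter 11: z = -0.1081 + -0.1727i, |z|^2 = 0.0415
Iter 12: z = -0.1081 + -0.1727i, |z|^2 = 0.0415
Iter 13: z = -0.1081 + -0.1727i, |z|^2 = 0.0415
Iter 14: z = -0.1081 + -0.1727i, |z|^2 = 0.0415
Iter 15: z = -0.1081 + -0.1727i, |z|^2 = 0.0415
Iter 16: z = -0.1081 + -0.1727i, |z|^2 = 0.0415
Iter 17: z = -0.1081 + -0.1727i, |z|^2 = 0.0415
Iter 18: z = -0.1081 + -0.1727i, |z|^2 = 0.0415

Answer: 19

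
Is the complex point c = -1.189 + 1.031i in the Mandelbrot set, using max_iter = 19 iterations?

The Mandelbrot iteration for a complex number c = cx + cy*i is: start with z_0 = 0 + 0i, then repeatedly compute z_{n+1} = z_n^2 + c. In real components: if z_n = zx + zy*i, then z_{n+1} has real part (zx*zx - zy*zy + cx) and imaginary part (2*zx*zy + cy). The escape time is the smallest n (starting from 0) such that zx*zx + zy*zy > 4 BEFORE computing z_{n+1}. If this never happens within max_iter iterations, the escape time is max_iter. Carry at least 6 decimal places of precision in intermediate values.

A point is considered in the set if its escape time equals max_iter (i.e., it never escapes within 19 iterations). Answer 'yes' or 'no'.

z_0 = 0 + 0i, c = -1.1890 + 1.0310i
Iter 1: z = -1.1890 + 1.0310i, |z|^2 = 2.4767
Iter 2: z = -0.8382 + -1.4207i, |z|^2 = 2.7211
Iter 3: z = -2.5048 + 3.4128i, |z|^2 = 17.9212
Escaped at iteration 3

Answer: no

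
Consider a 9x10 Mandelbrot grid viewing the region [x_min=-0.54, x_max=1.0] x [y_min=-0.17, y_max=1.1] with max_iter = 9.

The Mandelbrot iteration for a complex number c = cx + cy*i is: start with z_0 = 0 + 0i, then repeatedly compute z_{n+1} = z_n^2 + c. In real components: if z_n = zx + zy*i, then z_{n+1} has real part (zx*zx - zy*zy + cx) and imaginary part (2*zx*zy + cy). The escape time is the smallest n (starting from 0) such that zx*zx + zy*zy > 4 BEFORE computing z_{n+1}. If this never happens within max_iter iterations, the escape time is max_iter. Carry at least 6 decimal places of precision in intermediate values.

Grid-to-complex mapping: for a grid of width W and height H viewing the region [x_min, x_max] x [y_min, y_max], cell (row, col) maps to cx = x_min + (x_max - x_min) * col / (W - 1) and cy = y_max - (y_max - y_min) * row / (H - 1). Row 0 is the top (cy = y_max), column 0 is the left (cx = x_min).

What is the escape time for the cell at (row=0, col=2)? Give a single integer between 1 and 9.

z_0 = 0 + 0i, c = -0.1550 + 1.1000i
Iter 1: z = -0.1550 + 1.1000i, |z|^2 = 1.2340
Iter 2: z = -1.3410 + 0.7590i, |z|^2 = 2.3743
Iter 3: z = 1.0671 + -0.9356i, |z|^2 = 2.0141
Iter 4: z = 0.1084 + -0.8968i, |z|^2 = 0.8160
Iter 5: z = -0.9475 + 0.9055i, |z|^2 = 1.7178
Iter 6: z = -0.0772 + -0.6160i, |z|^2 = 0.3854
Iter 7: z = -0.5285 + 1.1951i, |z|^2 = 1.7075
Iter 8: z = -1.3038 + -0.1633i, |z|^2 = 1.7267

Answer: 9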